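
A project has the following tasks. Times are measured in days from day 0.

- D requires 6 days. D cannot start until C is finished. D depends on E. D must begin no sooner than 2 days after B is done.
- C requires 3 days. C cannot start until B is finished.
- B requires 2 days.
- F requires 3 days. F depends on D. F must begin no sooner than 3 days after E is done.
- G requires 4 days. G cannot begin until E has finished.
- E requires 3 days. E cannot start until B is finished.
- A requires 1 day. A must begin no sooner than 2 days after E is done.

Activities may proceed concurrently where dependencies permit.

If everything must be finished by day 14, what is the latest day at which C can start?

2

Nothing follows F; the deadline of day 14 is its only limit. It must start by 14 − 3 = day 11.
D has to be done before F (must start by day 11). That means finishing by day 11, i.e. starting by 11 − 6 = day 5.
C feeds into D (must start by day 5); so C must finish by day 5 and therefore start by day 2.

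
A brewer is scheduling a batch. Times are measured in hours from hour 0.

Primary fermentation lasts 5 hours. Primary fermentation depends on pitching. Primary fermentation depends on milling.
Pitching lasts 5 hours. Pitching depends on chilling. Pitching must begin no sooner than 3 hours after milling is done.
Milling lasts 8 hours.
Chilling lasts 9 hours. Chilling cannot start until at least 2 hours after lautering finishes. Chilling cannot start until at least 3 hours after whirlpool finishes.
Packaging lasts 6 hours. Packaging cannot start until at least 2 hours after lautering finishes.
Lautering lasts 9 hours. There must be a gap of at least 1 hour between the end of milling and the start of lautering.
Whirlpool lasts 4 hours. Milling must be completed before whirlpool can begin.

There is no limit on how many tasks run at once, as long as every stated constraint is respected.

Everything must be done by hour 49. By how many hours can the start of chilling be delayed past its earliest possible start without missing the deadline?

10

Milling has no prerequisites, so it starts at hour 0 and finishes at hour 8.
Whirlpool cannot begin until milling (finishes hour 8). It runs from hour 8 to 8 + 4 = hour 12.
Lautering cannot begin until milling (finishes hour 8, plus 1-hour gap → hour 9). It runs from hour 9 to 9 + 9 = hour 18.
For chilling: lautering (finishes hour 18, plus 2-hour gap → hour 20); whirlpool (finishes hour 12, plus 3-hour gap → hour 15). Taking the maximum gives a start of hour 20, and it finishes at 20 + 9 = hour 29.

Working backward from the deadline:
Nothing follows primary fermentation; the deadline of hour 49 is its only limit. It must start by 49 − 5 = hour 44.
Pitching must finish before primary fermentation (must start by hour 44). With a 5-hour duration, pitching must start by 44 − 5 = hour 39.
Chilling feeds into pitching (must start by hour 39); so chilling must finish by hour 39 and therefore start by hour 30.
So chilling can start as early as hour 20 and as late as hour 30, giving 30 − 20 = 10 hours of slack.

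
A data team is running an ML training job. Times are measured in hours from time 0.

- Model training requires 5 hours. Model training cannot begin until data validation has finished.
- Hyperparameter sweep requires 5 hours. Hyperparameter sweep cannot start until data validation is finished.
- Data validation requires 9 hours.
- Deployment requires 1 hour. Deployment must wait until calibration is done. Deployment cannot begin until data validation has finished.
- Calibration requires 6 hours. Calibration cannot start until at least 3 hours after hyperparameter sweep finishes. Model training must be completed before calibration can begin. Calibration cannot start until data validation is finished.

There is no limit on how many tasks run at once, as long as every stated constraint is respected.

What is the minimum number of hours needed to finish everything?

Data validation can start immediately at hour 0; it finishes at hour 9.
Model training cannot begin until data validation (finishes hour 9). It runs from hour 9 to 9 + 5 = hour 14.
Hyperparameter sweep cannot begin until data validation (finishes hour 9). It runs from hour 9 to 9 + 5 = hour 14.
Calibration needs all of hyperparameter sweep (finishes hour 14, plus 3-hour gap → hour 17); model training (finishes hour 14); data validation (finishes hour 9). That puts its earliest start at hour 17; it finishes at 17 + 6 = hour 23.
For deployment: calibration (finishes hour 23); data validation (finishes hour 9). Taking the maximum gives a start of hour 23, and it finishes at 23 + 1 = hour 24.
All tasks are finished once the last one completes. Finish times: Data validation at 9, Hyperparameter sweep at 14, Model training at 14, Calibration at 23, Deployment at 24. The latest is hour 24.

24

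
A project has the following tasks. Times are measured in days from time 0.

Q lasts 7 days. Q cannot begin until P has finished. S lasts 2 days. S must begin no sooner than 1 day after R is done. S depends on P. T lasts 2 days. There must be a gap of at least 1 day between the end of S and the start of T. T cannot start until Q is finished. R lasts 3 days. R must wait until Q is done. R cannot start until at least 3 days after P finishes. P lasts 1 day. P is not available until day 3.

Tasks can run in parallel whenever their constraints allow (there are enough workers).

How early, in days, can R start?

11

After its own release at day 3, P can start at day 3 and finishes at day 4.
Q waits on P (finishes day 4), so it starts at day 4 and finishes at 4 + 7 = day 11.
R waits on Q (finishes day 11); P (finishes day 4, plus 3-day gap → day 7). The latest of these is day 11, which is the earliest R can start.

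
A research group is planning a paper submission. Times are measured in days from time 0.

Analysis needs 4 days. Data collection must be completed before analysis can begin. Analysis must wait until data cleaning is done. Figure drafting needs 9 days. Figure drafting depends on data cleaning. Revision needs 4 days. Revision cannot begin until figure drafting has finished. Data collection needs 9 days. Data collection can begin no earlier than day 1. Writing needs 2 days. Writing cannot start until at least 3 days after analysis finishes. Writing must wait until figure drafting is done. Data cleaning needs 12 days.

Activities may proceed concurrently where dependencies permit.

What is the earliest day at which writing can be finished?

Data cleaning can start immediately at day 0; it finishes at day 12.
Figure drafting cannot begin until data cleaning (finishes day 12). It runs from day 12 to 12 + 9 = day 21.
After its own release at day 1, data collection can start at day 1 and finishes at day 10.
For analysis: data collection (finishes day 10); data cleaning (finishes day 12). Taking the maximum gives a start of day 12, and it finishes at 12 + 4 = day 16.
Writing needs all of analysis (finishes day 16, plus 3-day gap → day 19); figure drafting (finishes day 21). That puts its earliest start at day 21; it finishes at 21 + 2 = day 23.

23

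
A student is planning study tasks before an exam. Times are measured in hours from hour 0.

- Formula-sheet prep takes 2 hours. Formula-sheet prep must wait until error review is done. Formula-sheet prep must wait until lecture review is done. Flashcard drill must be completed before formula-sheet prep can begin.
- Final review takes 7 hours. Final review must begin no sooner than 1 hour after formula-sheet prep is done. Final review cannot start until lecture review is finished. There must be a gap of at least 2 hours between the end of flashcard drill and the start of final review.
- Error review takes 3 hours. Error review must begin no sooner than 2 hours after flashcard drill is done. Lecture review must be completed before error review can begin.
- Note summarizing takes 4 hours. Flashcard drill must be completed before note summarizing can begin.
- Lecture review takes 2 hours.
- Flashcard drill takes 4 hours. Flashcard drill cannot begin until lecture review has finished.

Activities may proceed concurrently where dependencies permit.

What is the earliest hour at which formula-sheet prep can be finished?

Lecture review can start immediately at hour 0; it finishes at hour 2.
Flashcard drill cannot begin until lecture review (finishes hour 2). It runs from hour 2 to 2 + 4 = hour 6.
Error review needs all of flashcard drill (finishes hour 6, plus 2-hour gap → hour 8); lecture review (finishes hour 2). That puts its earliest start at hour 8; it finishes at 8 + 3 = hour 11.
For formula-sheet prep: error review (finishes hour 11); lecture review (finishes hour 2); flashcard drill (finishes hour 6). Taking the maximum gives a start of hour 11, and it finishes at 11 + 2 = hour 13.

13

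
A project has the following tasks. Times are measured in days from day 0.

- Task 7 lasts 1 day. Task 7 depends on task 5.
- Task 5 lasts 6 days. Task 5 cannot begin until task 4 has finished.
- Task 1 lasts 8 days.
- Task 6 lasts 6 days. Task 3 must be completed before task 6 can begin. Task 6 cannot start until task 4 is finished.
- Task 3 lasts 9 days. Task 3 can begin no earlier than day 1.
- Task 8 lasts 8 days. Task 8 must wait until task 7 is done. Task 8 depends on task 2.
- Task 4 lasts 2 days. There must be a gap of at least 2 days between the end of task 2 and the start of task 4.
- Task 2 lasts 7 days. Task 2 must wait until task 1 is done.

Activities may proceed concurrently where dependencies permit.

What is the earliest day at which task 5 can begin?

19

Nothing blocks task 1, so it runs from day 0 to day 8.
After task 1 (finishes day 8), task 2 can start at day 8 and finishes at day 15.
Task 4 cannot begin until task 2 (finishes day 15, plus 2-day gap → day 17). It runs from day 17 to 17 + 2 = day 19.
Task 5 waits on task 4 (finishes day 19), so the earliest it can start is day 19.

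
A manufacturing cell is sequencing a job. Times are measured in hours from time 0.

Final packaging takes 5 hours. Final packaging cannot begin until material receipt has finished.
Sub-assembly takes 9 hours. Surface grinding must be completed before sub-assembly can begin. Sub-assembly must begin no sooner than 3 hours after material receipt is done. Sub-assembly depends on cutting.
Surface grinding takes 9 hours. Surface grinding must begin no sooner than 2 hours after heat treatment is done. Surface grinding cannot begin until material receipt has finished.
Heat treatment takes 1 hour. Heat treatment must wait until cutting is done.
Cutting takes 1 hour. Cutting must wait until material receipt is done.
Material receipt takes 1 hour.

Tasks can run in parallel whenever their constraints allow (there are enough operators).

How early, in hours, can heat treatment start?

Material receipt can start immediately at hour 0; it finishes at hour 1.
Cutting waits on material receipt (finishes hour 1), so it starts at hour 1 and finishes at 1 + 1 = hour 2.
Heat treatment waits on cutting (finishes hour 2), so the earliest it can start is hour 2.

2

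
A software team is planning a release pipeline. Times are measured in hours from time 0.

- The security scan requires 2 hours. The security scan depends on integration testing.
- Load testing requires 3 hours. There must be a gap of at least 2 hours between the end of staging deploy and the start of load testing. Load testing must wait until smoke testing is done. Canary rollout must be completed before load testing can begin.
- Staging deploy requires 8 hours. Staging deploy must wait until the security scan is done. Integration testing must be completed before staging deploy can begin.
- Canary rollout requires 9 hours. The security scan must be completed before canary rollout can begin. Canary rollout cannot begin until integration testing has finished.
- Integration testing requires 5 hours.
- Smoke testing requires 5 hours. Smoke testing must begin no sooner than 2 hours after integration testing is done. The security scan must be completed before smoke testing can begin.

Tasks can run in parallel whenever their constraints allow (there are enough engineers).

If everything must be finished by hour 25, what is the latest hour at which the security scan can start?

10

Load testing has no dependents, so it just needs to finish by hour 25. Starting by 25 − 3 = hour 22 achieves that.
Since load testing (must start by hour 22, minus 2-hour gap → hour 20) depends on it, staging deploy must finish by hour 20. Backing off its 8-hour duration gives a latest start of hour 12.
Smoke testing must finish before load testing (must start by hour 22). With a 5-hour duration, smoke testing must start by 22 − 5 = hour 17.
Canary rollout feeds into load testing (must start by hour 22); so canary rollout must finish by hour 22 and therefore start by hour 13.
The security scan must finish in time for staging deploy (must start by hour 12); smoke testing (must start by hour 17); canary rollout (must start by hour 13). The tightest is hour 12, so the security scan must start by 12 − 2 = hour 10.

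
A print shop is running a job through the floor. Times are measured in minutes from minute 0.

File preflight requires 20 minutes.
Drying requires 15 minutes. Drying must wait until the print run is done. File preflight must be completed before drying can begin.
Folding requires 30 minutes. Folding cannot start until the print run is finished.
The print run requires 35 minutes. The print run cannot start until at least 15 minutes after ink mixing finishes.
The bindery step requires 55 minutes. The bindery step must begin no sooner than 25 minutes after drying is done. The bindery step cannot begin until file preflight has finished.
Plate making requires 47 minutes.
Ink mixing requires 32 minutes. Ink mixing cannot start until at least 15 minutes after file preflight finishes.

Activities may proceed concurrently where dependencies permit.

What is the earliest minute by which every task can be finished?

212

Nothing blocks plate making, so it runs from minute 0 to minute 47.
File preflight can start immediately at minute 0; it finishes at minute 20.
Ink mixing cannot begin until file preflight (finishes minute 20, plus 15-minute gap → minute 35). It runs from minute 35 to 35 + 32 = minute 67.
The print run waits on ink mixing (finishes minute 67, plus 15-minute gap → minute 82), so it starts at minute 82 and finishes at 82 + 35 = minute 117.
After the print run (finishes minute 117), folding can start at minute 117 and finishes at minute 147.
Drying has to wait for the print run (finishes minute 117); file preflight (finishes minute 20). The latest of these is minute 117, so drying runs minute 117 to 117 + 15 = minute 132.
The bindery step has to wait for drying (finishes minute 132, plus 25-minute gap → minute 157); file preflight (finishes minute 20). The latest of these is minute 157, so the bindery step runs minute 157 to 157 + 55 = minute 212.
All tasks are finished once the last one completes. Finish times: File preflight at 20, Plate making at 47, Ink mixing at 67, The print run at 117, Drying at 132, Folding at 147, The bindery step at 212. The latest is minute 212.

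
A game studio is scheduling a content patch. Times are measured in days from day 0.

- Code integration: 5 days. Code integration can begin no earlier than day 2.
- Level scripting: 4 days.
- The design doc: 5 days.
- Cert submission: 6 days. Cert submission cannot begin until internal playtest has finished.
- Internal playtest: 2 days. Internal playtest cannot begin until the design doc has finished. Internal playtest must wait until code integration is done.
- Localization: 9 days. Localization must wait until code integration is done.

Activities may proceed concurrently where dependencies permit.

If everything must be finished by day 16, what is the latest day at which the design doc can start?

3

Cert submission has no dependents, so it just needs to finish by day 16. Starting by 16 − 6 = day 10 achieves that.
Internal playtest feeds into cert submission (must start by day 10); so internal playtest must finish by day 10 and therefore start by day 8.
The design doc must finish before internal playtest (must start by day 8). With a 5-day duration, the design doc must start by 8 − 5 = day 3.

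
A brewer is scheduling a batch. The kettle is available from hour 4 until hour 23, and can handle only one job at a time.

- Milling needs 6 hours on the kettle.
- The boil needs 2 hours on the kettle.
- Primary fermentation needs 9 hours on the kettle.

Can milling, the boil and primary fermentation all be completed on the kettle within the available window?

The kettle window is 23 − 4 = 19 hours.
Running back to back, the jobs need 6 + 2 + 9 = 17 hours on the kettle.
Since 17 ≤ 19, they fit within the window.

Yes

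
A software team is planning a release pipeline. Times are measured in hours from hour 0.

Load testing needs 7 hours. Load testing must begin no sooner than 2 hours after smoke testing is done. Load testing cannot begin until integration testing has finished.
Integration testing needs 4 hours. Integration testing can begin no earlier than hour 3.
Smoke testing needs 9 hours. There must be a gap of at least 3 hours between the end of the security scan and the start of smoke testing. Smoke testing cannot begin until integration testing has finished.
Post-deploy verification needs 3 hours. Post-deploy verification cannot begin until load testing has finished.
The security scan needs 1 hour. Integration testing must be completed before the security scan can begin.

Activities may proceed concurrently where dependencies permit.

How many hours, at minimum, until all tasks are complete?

Integration testing cannot begin until its own release at hour 3. It runs from hour 3 to 3 + 4 = hour 7.
The security scan waits on integration testing (finishes hour 7), so it starts at hour 7 and finishes at 7 + 1 = hour 8.
Smoke testing has to wait for the security scan (finishes hour 8, plus 3-hour gap → hour 11); integration testing (finishes hour 7). The latest of these is hour 11, so smoke testing runs hour 11 to 11 + 9 = hour 20.
Load testing needs all of smoke testing (finishes hour 20, plus 2-hour gap → hour 22); integration testing (finishes hour 7). That puts its earliest start at hour 22; it finishes at 22 + 7 = hour 29.
Post-deploy verification cannot begin until load testing (finishes hour 29). It runs from hour 29 to 29 + 3 = hour 32.
All tasks are finished once the last one completes. Finish times: Integration testing at 7, The security scan at 8, Smoke testing at 20, Load testing at 29, Post-deploy verification at 32. The latest is hour 32.

32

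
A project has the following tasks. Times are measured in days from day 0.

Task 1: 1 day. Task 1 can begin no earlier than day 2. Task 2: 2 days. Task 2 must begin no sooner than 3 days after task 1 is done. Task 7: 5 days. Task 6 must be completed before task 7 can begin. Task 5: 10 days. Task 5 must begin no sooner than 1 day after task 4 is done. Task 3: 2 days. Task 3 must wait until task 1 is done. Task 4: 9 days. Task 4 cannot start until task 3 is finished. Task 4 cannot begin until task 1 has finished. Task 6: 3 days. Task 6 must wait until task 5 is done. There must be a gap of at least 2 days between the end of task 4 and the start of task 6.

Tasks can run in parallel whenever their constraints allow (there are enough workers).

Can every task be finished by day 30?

Task 1 waits on its own release at day 2, so it starts at day 2 and finishes at 2 + 1 = day 3.
Task 3 waits on task 1 (finishes day 3), so it starts at day 3 and finishes at 3 + 2 = day 5.
Task 4 cannot start until task 3 (finishes day 5); task 1 (finishes day 3). The controlling bound is day 5, so task 4 finishes at 5 + 9 = day 14.
After task 4 (finishes day 14, plus 1-day gap → day 15), task 5 can start at day 15 and finishes at day 25.
Task 6 has to wait for task 5 (finishes day 25); task 4 (finishes day 14, plus 2-day gap → day 16). The latest of these is day 25, so task 6 runs day 25 to 25 + 3 = day 28.
After task 6 (finishes day 28), task 7 can start at day 28 and finishes at day 33.
After task 1 (finishes day 3, plus 3-day gap → day 6), task 2 can start at day 6 and finishes at day 8.
The earliest everything can be done is day 33, which is after the deadline of 30, so it is not possible.

No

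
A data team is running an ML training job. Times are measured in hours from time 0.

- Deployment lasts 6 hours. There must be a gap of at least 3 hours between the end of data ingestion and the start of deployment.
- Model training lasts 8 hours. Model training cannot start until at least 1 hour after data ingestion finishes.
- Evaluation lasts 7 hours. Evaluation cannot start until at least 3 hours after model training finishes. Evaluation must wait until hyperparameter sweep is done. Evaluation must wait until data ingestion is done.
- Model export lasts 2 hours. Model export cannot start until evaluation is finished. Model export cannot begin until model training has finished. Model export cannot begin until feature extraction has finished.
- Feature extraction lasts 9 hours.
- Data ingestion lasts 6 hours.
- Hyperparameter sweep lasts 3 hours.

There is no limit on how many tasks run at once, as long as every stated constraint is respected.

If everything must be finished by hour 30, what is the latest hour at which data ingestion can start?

3

Nothing follows model export; the deadline of hour 30 is its only limit. It must start by 30 − 2 = hour 28.
Since model export (must start by hour 28) depends on it, evaluation must finish by hour 28. Backing off its 7-hour duration gives a latest start of hour 21.
For model training: evaluation (must start by hour 21, minus 3-hour gap → hour 18); model export (must start by hour 28). The most restrictive is hour 18; with an 8-hour duration, model training must start by hour 10.
Deployment must finish by hour 30; it takes 6 hours, so it must start by 30 − 6 = hour 24.
Data ingestion must finish in time for model training (must start by hour 10, minus 1-hour gap → hour 9); evaluation (must start by hour 21); deployment (must start by hour 24, minus 3-hour gap → hour 21). The tightest is hour 9, so data ingestion must start by 9 − 6 = hour 3.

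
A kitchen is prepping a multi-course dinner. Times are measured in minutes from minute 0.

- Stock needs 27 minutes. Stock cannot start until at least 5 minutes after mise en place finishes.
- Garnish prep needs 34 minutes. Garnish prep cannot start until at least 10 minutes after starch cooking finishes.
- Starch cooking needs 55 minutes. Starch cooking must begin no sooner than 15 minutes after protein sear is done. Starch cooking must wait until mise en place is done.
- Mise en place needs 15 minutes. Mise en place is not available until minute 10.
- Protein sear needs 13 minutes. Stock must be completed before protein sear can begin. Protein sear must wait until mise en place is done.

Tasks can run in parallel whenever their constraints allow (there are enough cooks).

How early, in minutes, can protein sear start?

57

Mise en place waits on its own release at minute 10, so it starts at minute 10 and finishes at 10 + 15 = minute 25.
After mise en place (finishes minute 25, plus 5-minute gap → minute 30), stock can start at minute 30 and finishes at minute 57.
Protein sear waits on stock (finishes minute 57); mise en place (finishes minute 25). The latest of these is minute 57, which is the earliest protein sear can start.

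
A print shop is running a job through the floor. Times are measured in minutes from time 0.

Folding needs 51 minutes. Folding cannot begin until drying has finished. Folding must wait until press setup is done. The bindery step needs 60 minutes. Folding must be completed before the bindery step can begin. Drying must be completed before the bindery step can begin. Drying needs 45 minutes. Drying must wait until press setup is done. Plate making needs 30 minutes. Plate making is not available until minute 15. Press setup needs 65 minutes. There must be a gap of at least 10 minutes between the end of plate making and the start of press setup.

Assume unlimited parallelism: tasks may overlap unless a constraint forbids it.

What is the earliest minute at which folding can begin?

Plate making waits on its own release at minute 15, so it starts at minute 15 and finishes at 15 + 30 = minute 45.
Press setup waits on plate making (finishes minute 45, plus 10-minute gap → minute 55), so it starts at minute 55 and finishes at 55 + 65 = minute 120.
After press setup (finishes minute 120), drying can start at minute 120 and finishes at minute 165.
Folding waits on drying (finishes minute 165); press setup (finishes minute 120). The latest of these is minute 165, which is the earliest folding can start.

165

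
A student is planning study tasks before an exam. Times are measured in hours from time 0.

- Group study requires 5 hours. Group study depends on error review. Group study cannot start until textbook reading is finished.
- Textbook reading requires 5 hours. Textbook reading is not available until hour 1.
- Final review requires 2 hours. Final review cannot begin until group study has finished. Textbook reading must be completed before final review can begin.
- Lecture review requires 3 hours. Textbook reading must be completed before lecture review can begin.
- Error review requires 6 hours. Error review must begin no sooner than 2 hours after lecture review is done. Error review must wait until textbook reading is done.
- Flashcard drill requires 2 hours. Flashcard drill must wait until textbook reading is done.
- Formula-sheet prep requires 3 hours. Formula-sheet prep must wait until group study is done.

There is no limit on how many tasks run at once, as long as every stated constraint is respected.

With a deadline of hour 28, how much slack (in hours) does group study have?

Textbook reading waits on its own release at hour 1, so it starts at hour 1 and finishes at 1 + 5 = hour 6.
After textbook reading (finishes hour 6), lecture review can start at hour 6 and finishes at hour 9.
Error review needs all of lecture review (finishes hour 9, plus 2-hour gap → hour 11); textbook reading (finishes hour 6). That puts its earliest start at hour 11; it finishes at 11 + 6 = hour 17.
For group study: error review (finishes hour 17); textbook reading (finishes hour 6). Taking the maximum gives a start of hour 17, and it finishes at 17 + 5 = hour 22.

Working backward from the deadline:
To finish by hour 28, formula-sheet prep (duration 3) must start no later than hour 25.
Nothing follows final review; the deadline of hour 28 is its only limit. It must start by 28 − 2 = hour 26.
Group study feeds formula-sheet prep (must start by hour 25); final review (must start by hour 26). Taking the minimum, group study must finish by hour 25 and start by 25 − 5 = hour 20.
So group study can start as early as hour 17 and as late as hour 20, giving 20 − 17 = 3 hours of slack.

3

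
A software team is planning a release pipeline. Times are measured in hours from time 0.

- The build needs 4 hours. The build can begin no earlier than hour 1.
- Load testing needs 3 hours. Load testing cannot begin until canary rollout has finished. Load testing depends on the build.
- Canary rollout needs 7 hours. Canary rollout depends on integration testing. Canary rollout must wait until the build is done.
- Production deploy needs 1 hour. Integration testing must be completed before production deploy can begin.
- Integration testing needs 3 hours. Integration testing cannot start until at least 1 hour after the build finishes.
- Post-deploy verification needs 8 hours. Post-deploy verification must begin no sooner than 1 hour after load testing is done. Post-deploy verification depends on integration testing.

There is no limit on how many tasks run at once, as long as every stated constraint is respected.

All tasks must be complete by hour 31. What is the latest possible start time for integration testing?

Nothing follows post-deploy verification; the deadline of hour 31 is its only limit. It must start by 31 − 8 = hour 23.
Since post-deploy verification (must start by hour 23, minus 1-hour gap → hour 22) depends on it, load testing must finish by hour 22. Backing off its 3-hour duration gives a latest start of hour 19.
Canary rollout feeds into load testing (must start by hour 19); so canary rollout must finish by hour 19 and therefore start by hour 12.
Production deploy has no dependents, so it just needs to finish by hour 31. Starting by 31 − 1 = hour 30 achieves that.
For integration testing: canary rollout (must start by hour 12); production deploy (must start by hour 30); post-deploy verification (must start by hour 23). The most restrictive is hour 12; with a 3-hour duration, integration testing must start by hour 9.

9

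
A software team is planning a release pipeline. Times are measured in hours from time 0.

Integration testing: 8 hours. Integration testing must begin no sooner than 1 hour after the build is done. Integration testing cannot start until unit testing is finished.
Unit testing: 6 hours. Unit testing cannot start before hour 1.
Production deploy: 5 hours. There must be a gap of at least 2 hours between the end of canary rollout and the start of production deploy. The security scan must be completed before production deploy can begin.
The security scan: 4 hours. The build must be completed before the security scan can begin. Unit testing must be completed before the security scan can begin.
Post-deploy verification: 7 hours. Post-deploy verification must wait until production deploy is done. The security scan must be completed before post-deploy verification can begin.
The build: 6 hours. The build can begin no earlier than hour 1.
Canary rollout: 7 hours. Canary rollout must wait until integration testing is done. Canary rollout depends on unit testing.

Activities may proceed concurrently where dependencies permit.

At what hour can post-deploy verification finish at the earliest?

After its own release at hour 1, unit testing can start at hour 1 and finishes at hour 7.
The build cannot begin until its own release at hour 1. It runs from hour 1 to 1 + 6 = hour 7.
The security scan cannot start until the build (finishes hour 7); unit testing (finishes hour 7). The controlling bound is hour 7, so the security scan finishes at 7 + 4 = hour 11.
Integration testing needs all of the build (finishes hour 7, plus 1-hour gap → hour 8); unit testing (finishes hour 7). That puts its earliest start at hour 8; it finishes at 8 + 8 = hour 16.
Canary rollout has to wait for integration testing (finishes hour 16); unit testing (finishes hour 7). The latest of these is hour 16, so canary rollout runs hour 16 to 16 + 7 = hour 23.
Production deploy needs all of canary rollout (finishes hour 23, plus 2-hour gap → hour 25); the security scan (finishes hour 11). That puts its earliest start at hour 25; it finishes at 25 + 5 = hour 30.
Post-deploy verification cannot start until production deploy (finishes hour 30); the security scan (finishes hour 11). The controlling bound is hour 30, so post-deploy verification finishes at 30 + 7 = hour 37.

37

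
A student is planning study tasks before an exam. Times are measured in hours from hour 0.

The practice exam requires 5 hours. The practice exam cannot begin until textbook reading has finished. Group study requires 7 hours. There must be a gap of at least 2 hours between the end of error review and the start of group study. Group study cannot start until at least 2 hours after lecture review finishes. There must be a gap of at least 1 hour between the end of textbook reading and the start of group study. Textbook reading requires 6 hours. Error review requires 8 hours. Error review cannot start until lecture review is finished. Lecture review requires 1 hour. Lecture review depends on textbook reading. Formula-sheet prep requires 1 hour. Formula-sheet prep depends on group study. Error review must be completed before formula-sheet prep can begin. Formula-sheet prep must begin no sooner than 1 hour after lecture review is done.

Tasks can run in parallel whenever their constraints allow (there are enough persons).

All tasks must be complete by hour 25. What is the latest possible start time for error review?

To finish by hour 25, formula-sheet prep (duration 1) must start no later than hour 24.
Group study must finish before formula-sheet prep (must start by hour 24). With a 7-hour duration, group study must start by 24 − 7 = hour 17.
Error review feeds group study (must start by hour 17, minus 2-hour gap → hour 15); formula-sheet prep (must start by hour 24). Taking the minimum, error review must finish by hour 15 and start by 15 − 8 = hour 7.

7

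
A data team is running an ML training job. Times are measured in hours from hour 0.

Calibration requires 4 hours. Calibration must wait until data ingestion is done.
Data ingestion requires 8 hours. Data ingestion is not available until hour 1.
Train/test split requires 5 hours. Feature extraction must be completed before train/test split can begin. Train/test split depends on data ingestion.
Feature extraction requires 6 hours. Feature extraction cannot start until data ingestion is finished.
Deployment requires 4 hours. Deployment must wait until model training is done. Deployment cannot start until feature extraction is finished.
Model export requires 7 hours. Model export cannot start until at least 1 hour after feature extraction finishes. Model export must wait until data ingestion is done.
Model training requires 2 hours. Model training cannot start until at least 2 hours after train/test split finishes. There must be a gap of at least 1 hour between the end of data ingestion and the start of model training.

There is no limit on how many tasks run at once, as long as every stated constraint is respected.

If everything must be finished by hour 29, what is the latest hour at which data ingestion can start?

2

Deployment must finish by hour 29; it takes 4 hours, so it must start by 29 − 4 = hour 25.
Since deployment (must start by hour 25) depends on it, model training must finish by hour 25. Backing off its 2-hour duration gives a latest start of hour 23.
Train/test split must finish before model training (must start by hour 23, minus 2-hour gap → hour 21). With a 5-hour duration, train/test split must start by 21 − 5 = hour 16.
To finish by hour 29, model export (duration 7) must start no later than hour 22.
Feature extraction must finish in time for train/test split (must start by hour 16); model export (must start by hour 22, minus 1-hour gap → hour 21); deployment (must start by hour 25). The tightest is hour 16, so feature extraction must start by 16 − 6 = hour 10.
To finish by hour 29, calibration (duration 4) must start no later than hour 25.
Data ingestion must finish in time for feature extraction (must start by hour 10); train/test split (must start by hour 16); model training (must start by hour 23, minus 1-hour gap → hour 22); calibration (must start by hour 25); model export (must start by hour 22). The tightest is hour 10, so data ingestion must start by 10 − 8 = hour 2.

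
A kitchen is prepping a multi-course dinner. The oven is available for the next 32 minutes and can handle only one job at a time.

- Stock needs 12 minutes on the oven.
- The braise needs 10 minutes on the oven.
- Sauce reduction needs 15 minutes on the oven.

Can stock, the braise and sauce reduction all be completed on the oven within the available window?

No

Running back to back, the jobs need 12 + 10 + 15 = 37 minutes on the oven.
Since 37 > 32, they cannot all fit.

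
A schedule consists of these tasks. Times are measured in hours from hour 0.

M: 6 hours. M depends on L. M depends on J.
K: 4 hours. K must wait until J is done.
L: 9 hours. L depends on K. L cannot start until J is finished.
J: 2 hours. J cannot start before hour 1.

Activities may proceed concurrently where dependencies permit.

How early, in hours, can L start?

J cannot begin until its own release at hour 1. It runs from hour 1 to 1 + 2 = hour 3.
K waits on J (finishes hour 3), so it starts at hour 3 and finishes at 3 + 4 = hour 7.
L waits on K (finishes hour 7); J (finishes hour 3). The latest of these is hour 7, which is the earliest L can start.

7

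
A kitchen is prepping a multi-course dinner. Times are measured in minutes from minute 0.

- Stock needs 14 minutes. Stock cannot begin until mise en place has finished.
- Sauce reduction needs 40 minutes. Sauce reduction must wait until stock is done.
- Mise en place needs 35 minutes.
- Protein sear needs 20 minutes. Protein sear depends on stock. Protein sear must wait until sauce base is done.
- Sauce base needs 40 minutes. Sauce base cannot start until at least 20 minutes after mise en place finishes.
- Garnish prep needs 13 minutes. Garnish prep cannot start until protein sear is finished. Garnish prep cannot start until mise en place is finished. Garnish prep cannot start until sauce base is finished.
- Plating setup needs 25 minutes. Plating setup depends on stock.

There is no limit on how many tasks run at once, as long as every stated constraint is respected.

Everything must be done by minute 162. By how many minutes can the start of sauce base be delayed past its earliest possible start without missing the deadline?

34

Nothing blocks mise en place, so it runs from minute 0 to minute 35.
After mise en place (finishes minute 35, plus 20-minute gap → minute 55), sauce base can start at minute 55 and finishes at minute 95.

Working backward from the deadline:
Garnish prep must finish by minute 162; it takes 13 minutes, so it must start by 162 − 13 = minute 149.
Since garnish prep (must start by minute 149) depends on it, protein sear must finish by minute 149. Backing off its 20-minute duration gives a latest start of minute 129.
Sauce base has several dependents: protein sear (must start by minute 129); garnish prep (must start by minute 149). The earliest of those limits is minute 129, so sauce base must start by 129 − 40 = minute 89.
So sauce base can start as early as minute 55 and as late as minute 89, giving 89 − 55 = 34 minutes of slack.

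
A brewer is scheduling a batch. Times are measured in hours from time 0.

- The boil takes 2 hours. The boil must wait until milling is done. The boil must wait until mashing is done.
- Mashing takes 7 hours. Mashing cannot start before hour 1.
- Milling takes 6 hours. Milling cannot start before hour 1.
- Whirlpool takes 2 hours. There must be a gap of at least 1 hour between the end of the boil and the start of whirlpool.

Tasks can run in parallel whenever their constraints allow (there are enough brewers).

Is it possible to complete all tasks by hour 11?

After its own release at hour 1, mashing can start at hour 1 and finishes at hour 8.
Milling waits on its own release at hour 1, so it starts at hour 1 and finishes at 1 + 6 = hour 7.
The boil needs all of milling (finishes hour 7); mashing (finishes hour 8). That puts its earliest start at hour 8; it finishes at 8 + 2 = hour 10.
Whirlpool cannot begin until the boil (finishes hour 10, plus 1-hour gap → hour 11). It runs from hour 11 to 11 + 2 = hour 13.
The earliest everything can be done is hour 13, which is after the deadline of 11, so it is not possible.

No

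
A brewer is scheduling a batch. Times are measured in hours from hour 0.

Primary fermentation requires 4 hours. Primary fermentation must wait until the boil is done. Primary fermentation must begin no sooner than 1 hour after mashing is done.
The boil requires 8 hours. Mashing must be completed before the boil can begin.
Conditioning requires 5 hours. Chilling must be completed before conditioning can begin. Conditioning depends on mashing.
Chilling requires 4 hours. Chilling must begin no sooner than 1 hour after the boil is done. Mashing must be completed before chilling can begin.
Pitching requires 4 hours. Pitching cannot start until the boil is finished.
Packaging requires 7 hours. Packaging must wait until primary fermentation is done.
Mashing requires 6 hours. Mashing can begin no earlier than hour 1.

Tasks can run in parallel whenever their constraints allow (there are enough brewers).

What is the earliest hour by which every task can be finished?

26

After its own release at hour 1, mashing can start at hour 1 and finishes at hour 7.
The boil cannot begin until mashing (finishes hour 7). It runs from hour 7 to 7 + 8 = hour 15.
Primary fermentation needs all of the boil (finishes hour 15); mashing (finishes hour 7, plus 1-hour gap → hour 8). That puts its earliest start at hour 15; it finishes at 15 + 4 = hour 19.
After primary fermentation (finishes hour 19), packaging can start at hour 19 and finishes at hour 26.
Pitching cannot begin until the boil (finishes hour 15). It runs from hour 15 to 15 + 4 = hour 19.
Chilling needs all of the boil (finishes hour 15, plus 1-hour gap → hour 16); mashing (finishes hour 7). That puts its earliest start at hour 16; it finishes at 16 + 4 = hour 20.
Conditioning has to wait for chilling (finishes hour 20); mashing (finishes hour 7). The latest of these is hour 20, so conditioning runs hour 20 to 20 + 5 = hour 25.
All tasks are finished once the last one completes. Finish times: Mashing at 7, The boil at 15, Chilling at 20, Pitching at 19, Primary fermentation at 19, Conditioning at 25, Packaging at 26. The latest is hour 26.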